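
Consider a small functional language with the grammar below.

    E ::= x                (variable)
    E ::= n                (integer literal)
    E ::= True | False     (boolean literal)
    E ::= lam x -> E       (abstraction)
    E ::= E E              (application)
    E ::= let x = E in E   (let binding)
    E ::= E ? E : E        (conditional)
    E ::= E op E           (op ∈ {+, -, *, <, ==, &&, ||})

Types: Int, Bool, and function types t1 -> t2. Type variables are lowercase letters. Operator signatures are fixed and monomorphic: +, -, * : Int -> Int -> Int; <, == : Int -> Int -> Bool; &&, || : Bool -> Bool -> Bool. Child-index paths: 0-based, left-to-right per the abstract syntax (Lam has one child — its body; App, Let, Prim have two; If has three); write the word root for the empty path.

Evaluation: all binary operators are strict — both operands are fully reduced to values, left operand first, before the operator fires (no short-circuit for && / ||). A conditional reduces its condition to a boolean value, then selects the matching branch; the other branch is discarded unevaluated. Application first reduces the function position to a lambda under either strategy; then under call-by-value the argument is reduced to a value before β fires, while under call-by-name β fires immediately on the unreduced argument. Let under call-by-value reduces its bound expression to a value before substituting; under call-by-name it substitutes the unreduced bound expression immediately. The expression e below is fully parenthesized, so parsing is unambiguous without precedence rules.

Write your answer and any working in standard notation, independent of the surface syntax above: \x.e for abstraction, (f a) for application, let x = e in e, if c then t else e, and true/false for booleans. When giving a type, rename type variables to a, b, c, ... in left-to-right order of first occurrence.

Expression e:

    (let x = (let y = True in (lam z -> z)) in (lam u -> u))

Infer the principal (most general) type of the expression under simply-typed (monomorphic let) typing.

Answer: a -> a

Trace:
let y : Bool
z : a
\z._ : a -> a
let x : a -> a
u : b
\u._ : b -> b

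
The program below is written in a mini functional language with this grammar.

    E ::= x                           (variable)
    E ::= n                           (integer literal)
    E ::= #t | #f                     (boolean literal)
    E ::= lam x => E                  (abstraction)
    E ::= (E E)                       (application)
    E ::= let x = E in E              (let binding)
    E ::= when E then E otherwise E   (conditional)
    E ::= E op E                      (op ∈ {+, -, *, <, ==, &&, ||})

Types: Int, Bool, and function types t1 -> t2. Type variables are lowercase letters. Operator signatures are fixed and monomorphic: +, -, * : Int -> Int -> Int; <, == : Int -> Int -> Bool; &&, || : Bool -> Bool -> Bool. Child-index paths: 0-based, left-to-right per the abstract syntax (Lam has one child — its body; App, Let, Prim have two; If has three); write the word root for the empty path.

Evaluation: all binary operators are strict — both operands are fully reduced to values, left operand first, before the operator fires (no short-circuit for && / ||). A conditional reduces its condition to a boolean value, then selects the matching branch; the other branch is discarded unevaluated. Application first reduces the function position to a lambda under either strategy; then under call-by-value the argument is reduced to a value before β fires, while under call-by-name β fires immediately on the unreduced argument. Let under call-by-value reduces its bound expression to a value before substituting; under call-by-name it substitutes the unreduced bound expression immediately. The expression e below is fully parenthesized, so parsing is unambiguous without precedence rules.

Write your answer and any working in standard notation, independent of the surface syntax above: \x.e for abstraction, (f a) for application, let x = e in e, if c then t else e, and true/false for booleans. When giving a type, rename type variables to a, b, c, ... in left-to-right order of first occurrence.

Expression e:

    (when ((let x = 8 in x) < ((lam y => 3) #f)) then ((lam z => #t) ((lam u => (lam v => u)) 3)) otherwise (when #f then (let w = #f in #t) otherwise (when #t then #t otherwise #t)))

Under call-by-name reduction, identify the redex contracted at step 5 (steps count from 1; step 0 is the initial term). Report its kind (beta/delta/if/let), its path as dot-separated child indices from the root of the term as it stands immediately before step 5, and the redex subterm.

Derivation:
step 0: (if ((let x = 8 in x) < ((\y.3) false)) then ((\z.true) ((\u.(\v.u)) 3)) else (if false then (let w = false in true) else (if true then true else true)))
step 1: [let@0.0] (if (8 < ((\y.3) false)) then ((\z.true) ((\u.(\v.u)) 3)) else (if false then (let w = false in true) else (if true then true else true)))
step 2: [beta@0.1] (if (8 < 3) then ((\z.true) ((\u.(\v.u)) 3)) else (if false then (let w = false in true) else (if true then true else true)))
step 3: [delta@0] (if false then ((\z.true) ((\u.(\v.u)) 3)) else (if false then (let w = false in true) else (if true then true else true)))
step 4: [if@root] (if false then (let w = false in true) else (if true then true else true))
step 5: [if@root] (if true then true else true)

Answer: if at root : (if false then (let w = false in true) else (if true then true else true))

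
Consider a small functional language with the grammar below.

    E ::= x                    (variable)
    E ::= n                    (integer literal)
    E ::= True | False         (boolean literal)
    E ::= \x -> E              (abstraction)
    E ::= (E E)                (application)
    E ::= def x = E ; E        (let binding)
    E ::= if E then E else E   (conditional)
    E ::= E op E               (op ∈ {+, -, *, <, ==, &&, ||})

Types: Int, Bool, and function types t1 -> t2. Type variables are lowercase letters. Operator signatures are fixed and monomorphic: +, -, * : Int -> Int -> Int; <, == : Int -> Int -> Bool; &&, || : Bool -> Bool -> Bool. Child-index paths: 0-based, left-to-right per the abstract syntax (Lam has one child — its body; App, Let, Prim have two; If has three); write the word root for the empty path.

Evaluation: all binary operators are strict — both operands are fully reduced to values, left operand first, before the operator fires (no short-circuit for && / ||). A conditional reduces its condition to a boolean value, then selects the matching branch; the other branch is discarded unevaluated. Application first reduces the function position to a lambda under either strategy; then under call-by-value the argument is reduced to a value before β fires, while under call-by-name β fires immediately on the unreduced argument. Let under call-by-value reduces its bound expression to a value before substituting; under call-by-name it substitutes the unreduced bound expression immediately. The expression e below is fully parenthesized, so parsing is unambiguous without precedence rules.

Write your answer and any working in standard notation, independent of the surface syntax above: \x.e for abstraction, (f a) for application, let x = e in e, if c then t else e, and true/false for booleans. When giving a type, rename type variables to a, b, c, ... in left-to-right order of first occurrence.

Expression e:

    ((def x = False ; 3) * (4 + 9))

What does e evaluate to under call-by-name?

Answer: 39

Derivation:
step 0: ((let x = false in 3) * (4 + 9))
step 1: [let@0] (3 * (4 + 9))
step 2: [delta@1] (3 * 13)
step 3: [delta@root] 39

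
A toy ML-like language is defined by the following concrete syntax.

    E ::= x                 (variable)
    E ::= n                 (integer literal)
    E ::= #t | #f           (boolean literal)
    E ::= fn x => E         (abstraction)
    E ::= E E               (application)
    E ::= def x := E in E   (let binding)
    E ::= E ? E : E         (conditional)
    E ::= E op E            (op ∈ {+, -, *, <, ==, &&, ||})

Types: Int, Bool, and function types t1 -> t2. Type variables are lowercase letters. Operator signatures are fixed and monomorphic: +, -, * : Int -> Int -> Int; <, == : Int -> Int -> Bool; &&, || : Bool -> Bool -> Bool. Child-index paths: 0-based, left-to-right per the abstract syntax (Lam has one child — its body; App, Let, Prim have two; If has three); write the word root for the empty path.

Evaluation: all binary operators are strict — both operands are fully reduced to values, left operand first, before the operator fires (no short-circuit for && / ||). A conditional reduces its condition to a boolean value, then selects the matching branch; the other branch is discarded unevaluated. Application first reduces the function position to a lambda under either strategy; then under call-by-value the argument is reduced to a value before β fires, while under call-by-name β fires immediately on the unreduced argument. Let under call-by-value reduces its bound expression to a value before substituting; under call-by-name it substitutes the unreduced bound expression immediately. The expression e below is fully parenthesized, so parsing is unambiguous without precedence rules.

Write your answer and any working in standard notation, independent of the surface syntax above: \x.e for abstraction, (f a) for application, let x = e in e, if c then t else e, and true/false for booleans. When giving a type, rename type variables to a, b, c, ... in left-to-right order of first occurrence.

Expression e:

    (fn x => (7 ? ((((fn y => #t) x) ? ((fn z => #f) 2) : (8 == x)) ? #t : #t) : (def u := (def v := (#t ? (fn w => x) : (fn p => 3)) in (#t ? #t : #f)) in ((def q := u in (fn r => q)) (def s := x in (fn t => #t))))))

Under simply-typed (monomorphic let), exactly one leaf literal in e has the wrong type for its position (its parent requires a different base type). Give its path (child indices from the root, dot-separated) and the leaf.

Derivation:
  unify Int ~ Bool
  FAIL: mismatch Int ~ Bool

Answer: 0.0 : 7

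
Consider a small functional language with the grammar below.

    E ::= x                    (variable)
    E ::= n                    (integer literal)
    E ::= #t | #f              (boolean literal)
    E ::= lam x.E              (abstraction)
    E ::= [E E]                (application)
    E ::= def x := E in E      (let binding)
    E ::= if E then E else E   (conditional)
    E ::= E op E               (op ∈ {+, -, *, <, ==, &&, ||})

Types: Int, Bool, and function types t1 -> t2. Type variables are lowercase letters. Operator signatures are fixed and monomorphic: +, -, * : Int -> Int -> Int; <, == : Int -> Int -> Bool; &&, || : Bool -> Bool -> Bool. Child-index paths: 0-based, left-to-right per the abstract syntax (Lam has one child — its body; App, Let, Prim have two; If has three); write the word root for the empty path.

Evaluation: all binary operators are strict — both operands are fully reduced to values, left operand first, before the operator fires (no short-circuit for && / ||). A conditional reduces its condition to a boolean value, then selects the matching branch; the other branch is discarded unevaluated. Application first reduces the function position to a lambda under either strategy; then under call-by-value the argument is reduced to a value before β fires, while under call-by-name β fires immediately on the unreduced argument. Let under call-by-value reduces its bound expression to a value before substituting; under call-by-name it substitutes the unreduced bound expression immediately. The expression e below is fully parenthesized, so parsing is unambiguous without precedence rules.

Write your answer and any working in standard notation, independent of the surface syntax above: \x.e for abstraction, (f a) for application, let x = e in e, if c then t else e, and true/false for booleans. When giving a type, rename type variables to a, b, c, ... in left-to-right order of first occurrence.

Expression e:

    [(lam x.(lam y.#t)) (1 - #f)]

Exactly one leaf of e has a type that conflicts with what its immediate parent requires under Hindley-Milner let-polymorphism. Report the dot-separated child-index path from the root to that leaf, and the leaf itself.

Answer: 1.1 : false

Trace:
\y._ : b -> Bool
\x._ : a -> b -> Bool
  unify Int ~ Int
  unify Bool ~ Int
  FAIL: mismatch Bool ~ Int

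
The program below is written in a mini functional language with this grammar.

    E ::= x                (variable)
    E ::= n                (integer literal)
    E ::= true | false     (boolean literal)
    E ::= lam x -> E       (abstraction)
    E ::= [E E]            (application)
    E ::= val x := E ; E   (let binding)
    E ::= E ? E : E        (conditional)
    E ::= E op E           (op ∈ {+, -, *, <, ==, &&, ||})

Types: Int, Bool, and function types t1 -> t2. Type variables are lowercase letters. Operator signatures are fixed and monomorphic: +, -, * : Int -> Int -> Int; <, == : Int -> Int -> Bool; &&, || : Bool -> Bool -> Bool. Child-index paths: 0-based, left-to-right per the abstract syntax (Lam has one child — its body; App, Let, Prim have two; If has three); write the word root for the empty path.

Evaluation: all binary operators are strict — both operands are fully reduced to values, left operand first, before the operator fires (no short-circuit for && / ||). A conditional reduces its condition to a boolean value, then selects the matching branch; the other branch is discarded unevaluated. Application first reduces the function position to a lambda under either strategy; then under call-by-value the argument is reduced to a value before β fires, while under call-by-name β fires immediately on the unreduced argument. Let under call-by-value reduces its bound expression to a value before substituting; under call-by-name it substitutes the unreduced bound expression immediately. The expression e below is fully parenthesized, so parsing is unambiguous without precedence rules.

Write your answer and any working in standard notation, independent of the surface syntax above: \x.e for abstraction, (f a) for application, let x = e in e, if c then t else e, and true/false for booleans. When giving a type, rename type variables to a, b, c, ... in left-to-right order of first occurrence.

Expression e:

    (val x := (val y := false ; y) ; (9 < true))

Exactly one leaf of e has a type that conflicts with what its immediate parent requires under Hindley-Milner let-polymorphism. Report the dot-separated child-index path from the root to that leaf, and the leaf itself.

Working:
let y : Bool
y : Bool
let x : Bool
  unify Int ~ Int
  unify Bool ~ Int
  FAIL: mismatch Bool ~ Int

Answer: 1.1 : true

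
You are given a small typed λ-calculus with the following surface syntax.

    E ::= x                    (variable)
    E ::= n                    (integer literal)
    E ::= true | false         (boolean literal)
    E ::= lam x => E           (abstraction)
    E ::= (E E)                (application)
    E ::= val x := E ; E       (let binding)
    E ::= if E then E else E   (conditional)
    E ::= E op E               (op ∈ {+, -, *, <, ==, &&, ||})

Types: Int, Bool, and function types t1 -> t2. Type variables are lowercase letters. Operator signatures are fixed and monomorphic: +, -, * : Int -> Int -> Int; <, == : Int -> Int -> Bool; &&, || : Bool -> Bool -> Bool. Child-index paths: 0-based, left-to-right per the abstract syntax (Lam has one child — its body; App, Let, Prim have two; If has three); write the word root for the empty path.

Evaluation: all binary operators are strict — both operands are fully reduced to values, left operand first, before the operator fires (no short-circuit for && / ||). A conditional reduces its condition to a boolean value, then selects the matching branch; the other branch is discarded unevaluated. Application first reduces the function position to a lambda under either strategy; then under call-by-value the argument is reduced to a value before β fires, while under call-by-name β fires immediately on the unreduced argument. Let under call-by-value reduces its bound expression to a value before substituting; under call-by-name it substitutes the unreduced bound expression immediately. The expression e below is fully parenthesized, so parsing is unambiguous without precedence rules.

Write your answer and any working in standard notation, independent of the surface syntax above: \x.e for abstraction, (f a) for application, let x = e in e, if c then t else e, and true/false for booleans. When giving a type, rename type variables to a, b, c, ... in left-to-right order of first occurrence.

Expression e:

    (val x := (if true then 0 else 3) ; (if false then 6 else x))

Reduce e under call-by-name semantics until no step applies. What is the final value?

Trace:
step 0: (let x = (if true then 0 else 3) in (if false then 6 else x))
step 1: [let@root] (if false then 6 else (if true then 0 else 3))
step 2: [if@root] (if true then 0 else 3)
step 3: [if@root] 0

Answer: 0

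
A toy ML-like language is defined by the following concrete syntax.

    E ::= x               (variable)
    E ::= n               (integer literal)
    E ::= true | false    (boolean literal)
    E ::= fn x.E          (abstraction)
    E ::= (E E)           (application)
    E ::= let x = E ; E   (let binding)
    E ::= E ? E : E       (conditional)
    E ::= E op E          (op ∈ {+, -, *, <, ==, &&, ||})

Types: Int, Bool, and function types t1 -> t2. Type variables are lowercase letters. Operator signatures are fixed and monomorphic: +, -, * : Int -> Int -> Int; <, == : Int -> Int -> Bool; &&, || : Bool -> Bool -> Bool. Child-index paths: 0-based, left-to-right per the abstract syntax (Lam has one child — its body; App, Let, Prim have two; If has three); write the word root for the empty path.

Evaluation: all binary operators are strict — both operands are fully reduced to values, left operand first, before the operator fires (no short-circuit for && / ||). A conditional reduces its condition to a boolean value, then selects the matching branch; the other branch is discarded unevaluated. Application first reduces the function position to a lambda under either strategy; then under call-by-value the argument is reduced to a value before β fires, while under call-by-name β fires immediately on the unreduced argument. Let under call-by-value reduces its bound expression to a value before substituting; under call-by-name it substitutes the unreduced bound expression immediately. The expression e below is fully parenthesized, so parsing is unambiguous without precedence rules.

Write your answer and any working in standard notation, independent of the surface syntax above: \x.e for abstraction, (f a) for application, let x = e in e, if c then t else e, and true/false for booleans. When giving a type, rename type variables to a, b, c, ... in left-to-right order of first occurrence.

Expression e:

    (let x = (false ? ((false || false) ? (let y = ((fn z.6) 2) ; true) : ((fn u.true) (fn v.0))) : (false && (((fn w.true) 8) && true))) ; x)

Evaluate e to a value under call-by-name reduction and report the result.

Answer: false

Trace:
step 0: (let x = (if false then (if (false || false) then (let y = ((\z.6) 2) in true) else ((\u.true) (\v.0))) else (false && (((\w.true) 8) && true))) in x)
step 1: [let@root] (if false then (if (false || false) then (let y = ((\z.6) 2) in true) else ((\u.true) (\v.0))) else (false && (((\w.true) 8) && true)))
step 2: [if@root] (false && (((\w.true) 8) && true))
step 3: [beta@1.0] (false && (true && true))
step 4: [delta@1] (false && true)
step 5: [delta@root] false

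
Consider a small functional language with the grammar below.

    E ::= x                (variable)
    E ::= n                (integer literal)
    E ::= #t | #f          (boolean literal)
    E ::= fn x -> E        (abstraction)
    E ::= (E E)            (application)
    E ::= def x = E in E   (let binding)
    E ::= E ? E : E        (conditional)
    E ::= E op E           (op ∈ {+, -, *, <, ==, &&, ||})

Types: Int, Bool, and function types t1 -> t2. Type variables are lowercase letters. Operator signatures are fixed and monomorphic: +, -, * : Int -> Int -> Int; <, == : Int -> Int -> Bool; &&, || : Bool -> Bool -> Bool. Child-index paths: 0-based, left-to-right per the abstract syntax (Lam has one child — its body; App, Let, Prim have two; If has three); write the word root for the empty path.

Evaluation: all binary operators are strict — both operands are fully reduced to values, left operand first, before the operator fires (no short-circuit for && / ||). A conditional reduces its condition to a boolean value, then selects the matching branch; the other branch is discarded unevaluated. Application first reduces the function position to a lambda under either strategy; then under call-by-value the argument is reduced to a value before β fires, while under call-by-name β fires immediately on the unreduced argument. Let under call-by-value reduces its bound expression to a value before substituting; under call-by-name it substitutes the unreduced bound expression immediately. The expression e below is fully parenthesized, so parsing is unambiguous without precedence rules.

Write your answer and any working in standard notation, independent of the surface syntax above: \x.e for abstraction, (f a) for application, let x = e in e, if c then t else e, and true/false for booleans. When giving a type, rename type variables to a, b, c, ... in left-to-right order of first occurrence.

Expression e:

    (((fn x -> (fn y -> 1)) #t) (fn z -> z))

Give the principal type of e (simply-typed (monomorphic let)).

Trace:
\y._ : b -> Int
\x._ : a -> b -> Int
  unify a -> b -> Int ~ Bool -> c
  unify a ~ Bool
  unify b -> Int ~ c
_ _ : b -> Int
z : d
\z._ : d -> d
  unify b -> Int ~ (d -> d) -> e
  unify b ~ d -> d
  unify Int ~ e
_ _ : Int

Answer: Int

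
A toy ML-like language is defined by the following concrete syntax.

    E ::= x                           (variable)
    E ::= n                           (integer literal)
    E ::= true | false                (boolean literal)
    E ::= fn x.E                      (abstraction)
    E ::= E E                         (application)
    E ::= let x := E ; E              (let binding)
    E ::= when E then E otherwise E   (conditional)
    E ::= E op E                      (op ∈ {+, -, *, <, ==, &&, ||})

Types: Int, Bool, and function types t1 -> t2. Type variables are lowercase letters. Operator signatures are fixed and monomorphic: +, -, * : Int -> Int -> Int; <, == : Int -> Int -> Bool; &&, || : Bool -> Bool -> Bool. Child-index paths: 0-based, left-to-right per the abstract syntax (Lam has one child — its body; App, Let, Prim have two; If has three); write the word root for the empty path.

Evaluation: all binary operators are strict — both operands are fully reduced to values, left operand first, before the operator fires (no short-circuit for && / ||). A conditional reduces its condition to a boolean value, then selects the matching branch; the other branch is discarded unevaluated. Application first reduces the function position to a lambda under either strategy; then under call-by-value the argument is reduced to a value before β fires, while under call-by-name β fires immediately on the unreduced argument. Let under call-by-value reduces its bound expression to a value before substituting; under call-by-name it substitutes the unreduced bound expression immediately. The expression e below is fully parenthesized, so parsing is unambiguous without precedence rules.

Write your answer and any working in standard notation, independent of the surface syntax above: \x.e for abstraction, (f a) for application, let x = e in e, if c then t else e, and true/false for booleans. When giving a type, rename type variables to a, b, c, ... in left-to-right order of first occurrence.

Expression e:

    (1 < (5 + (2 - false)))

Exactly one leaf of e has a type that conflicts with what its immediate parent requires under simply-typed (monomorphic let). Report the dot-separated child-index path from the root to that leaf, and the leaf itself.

Answer: 1.1.1 : false

Derivation:
  unify Int ~ Int
  unify Int ~ Int
  unify Int ~ Int
  unify Bool ~ Int
  FAIL: mismatch Bool ~ Int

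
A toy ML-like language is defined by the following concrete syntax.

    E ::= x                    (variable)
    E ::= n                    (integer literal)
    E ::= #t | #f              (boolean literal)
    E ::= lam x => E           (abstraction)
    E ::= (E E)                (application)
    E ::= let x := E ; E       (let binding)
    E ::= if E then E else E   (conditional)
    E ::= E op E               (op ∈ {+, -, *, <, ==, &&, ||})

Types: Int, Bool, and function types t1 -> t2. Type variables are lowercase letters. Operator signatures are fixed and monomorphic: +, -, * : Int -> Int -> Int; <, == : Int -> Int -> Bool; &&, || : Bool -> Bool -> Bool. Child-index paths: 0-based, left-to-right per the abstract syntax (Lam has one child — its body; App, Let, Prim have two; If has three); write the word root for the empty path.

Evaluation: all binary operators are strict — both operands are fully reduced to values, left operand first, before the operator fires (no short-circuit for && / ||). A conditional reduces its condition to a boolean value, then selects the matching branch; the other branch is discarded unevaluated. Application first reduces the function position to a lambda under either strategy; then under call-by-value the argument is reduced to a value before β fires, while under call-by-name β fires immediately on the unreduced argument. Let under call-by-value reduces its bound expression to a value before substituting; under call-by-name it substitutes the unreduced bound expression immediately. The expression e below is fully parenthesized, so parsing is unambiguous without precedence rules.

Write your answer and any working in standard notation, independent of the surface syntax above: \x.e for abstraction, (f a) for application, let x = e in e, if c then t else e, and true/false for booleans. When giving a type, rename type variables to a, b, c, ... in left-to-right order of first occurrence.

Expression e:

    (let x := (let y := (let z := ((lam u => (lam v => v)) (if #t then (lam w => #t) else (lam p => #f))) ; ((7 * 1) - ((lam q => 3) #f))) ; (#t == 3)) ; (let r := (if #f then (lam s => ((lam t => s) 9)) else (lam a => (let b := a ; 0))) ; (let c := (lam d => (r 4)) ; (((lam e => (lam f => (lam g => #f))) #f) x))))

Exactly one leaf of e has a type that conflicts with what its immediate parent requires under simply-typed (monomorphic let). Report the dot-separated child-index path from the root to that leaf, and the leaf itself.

Answer: 0.1.0 : true

Trace:
v : b
\v._ : b -> b
\u._ : a -> b -> b
  unify Bool ~ Bool
\w._ : c -> Bool
\p._ : d -> Bool
  unify c -> Bool ~ d -> Bool
  unify c ~ d
  unify Bool ~ Bool
  unify a -> b -> b ~ (d -> Bool) -> e
  unify a ~ d -> Bool
  unify b -> b ~ e
_ _ : b -> b
let z : b -> b
  unify Int ~ Int
  unify Int ~ Int
  unify Int ~ Int
\q._ : f -> Int
  unify f -> Int ~ Bool -> g
  unify f ~ Bool
  unify Int ~ g
_ _ : Int
  unify Int ~ Int
let y : Int
  unify Bool ~ Int
  FAIL: mismatch Bool ~ Int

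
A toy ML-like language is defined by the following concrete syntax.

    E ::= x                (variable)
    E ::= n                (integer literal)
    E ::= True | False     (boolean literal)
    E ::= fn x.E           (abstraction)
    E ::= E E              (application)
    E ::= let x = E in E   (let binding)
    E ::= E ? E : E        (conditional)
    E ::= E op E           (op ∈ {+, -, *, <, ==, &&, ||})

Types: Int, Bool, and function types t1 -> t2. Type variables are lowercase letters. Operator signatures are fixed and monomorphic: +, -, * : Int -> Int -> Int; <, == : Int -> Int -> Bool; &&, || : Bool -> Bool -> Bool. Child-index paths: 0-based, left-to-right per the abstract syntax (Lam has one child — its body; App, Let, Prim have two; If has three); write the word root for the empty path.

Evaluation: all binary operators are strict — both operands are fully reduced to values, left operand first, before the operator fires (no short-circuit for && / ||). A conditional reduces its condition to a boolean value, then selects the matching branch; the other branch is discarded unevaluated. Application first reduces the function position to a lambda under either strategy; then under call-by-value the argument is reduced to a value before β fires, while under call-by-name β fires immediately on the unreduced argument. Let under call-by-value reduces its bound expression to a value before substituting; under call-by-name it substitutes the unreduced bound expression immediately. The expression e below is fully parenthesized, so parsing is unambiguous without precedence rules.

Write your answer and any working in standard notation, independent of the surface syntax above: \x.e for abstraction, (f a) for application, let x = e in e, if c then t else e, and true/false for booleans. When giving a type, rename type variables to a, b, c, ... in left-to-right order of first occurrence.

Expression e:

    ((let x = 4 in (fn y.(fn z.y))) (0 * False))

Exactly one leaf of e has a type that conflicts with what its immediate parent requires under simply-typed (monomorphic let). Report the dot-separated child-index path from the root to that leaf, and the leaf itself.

Trace:
let x : Int
y : a
\z._ : b -> a
\y._ : a -> b -> a
  unify Int ~ Int
  unify Bool ~ Int
  FAIL: mismatch Bool ~ Int

Answer: 1.1 : false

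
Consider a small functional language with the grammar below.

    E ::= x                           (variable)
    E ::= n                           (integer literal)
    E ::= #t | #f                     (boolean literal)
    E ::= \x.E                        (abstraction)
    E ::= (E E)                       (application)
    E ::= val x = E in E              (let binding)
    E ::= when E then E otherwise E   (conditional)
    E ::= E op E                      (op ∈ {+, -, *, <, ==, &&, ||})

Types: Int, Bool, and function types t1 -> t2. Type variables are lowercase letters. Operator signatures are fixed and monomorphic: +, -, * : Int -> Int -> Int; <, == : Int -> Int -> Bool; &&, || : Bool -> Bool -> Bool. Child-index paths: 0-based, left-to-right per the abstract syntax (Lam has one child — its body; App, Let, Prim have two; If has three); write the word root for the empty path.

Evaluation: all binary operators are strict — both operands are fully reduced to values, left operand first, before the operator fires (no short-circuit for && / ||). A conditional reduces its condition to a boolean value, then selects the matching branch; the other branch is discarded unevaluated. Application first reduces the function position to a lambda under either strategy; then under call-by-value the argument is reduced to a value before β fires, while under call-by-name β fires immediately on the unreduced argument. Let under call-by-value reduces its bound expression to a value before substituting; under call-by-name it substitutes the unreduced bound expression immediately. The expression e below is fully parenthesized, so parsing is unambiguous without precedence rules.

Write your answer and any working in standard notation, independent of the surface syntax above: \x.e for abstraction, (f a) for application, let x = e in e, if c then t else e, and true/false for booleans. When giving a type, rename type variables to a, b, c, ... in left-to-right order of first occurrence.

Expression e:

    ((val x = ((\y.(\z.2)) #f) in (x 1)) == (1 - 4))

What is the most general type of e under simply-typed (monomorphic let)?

Working:
\z._ : b -> Int
\y._ : a -> b -> Int
  unify a -> b -> Int ~ Bool -> c
  unify a ~ Bool
  unify b -> Int ~ c
_ _ : b -> Int
let x : b -> Int
x : b -> Int
  unify b -> Int ~ Int -> d
  unify b ~ Int
  unify Int ~ d
_ _ : Int
  unify Int ~ Int
  unify Int ~ Int
  unify Int ~ Int
  unify Int ~ Int

Answer: Bool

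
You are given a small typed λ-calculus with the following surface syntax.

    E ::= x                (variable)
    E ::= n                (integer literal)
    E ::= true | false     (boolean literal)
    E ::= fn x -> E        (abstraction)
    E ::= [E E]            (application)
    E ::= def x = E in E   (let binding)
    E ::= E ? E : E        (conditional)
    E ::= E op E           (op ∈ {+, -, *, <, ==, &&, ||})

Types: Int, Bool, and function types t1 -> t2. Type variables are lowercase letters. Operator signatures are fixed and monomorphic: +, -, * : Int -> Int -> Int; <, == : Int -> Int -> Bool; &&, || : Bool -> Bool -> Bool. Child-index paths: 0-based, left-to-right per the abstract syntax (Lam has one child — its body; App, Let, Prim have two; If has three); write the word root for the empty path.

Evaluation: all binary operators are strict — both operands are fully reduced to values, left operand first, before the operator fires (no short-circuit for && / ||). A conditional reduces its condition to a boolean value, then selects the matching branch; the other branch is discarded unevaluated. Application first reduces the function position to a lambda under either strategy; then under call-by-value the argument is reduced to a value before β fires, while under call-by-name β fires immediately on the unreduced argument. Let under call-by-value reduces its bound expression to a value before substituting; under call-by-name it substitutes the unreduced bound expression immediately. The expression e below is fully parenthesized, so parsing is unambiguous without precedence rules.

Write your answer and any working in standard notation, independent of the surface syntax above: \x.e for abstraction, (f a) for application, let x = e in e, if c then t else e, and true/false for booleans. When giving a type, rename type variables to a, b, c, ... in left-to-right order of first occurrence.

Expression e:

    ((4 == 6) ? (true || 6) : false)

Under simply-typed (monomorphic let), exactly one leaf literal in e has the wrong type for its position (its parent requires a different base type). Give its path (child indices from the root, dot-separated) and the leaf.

Derivation:
  unify Int ~ Int
  unify Int ~ Int
  unify Bool ~ Bool
  unify Bool ~ Bool
  unify Int ~ Bool
  FAIL: mismatch Int ~ Bool

Answer: 1.1 : 6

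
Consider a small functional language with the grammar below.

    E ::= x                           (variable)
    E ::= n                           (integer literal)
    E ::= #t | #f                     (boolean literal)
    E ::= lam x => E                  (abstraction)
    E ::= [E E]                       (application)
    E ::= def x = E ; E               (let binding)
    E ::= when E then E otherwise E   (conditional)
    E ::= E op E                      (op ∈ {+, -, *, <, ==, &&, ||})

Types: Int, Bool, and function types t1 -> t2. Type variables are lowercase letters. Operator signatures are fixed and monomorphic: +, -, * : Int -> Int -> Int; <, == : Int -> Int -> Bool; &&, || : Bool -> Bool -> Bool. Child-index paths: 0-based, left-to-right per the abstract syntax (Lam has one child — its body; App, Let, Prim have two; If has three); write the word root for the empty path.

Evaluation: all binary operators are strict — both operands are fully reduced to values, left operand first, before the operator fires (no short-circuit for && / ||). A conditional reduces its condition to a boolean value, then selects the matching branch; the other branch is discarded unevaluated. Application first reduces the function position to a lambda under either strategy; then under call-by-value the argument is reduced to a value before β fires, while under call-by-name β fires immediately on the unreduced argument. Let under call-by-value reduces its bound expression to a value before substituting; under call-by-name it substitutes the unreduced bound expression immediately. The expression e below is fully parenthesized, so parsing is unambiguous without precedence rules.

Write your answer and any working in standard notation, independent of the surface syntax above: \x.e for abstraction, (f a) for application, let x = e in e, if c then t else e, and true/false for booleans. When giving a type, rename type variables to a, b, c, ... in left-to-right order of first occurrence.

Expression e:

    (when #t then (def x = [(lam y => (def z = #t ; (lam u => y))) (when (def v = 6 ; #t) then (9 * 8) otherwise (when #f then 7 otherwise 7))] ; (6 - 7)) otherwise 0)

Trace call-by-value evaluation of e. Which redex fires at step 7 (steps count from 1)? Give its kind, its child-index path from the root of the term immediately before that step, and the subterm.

Answer: let at root : (let x = (\u.72) in (6 - 7))

Working:
step 0: (if true then (let x = ((\y.(let z = true in (\u.y))) (if (let v = 6 in true) then (9 * 8) else (if false then 7 else 7))) in (6 - 7)) else 0)
step 1: [if@root] (let x = ((\y.(let z = true in (\u.y))) (if (let v = 6 in true) then (9 * 8) else (if false then 7 else 7))) in (6 - 7))
step 2: [let@0.1.0] (let x = ((\y.(let z = true in (\u.y))) (if true then (9 * 8) else (if false then 7 else 7))) in (6 - 7))
step 3: [if@0.1] (let x = ((\y.(let z = true in (\u.y))) (9 * 8)) in (6 - 7))
step 4: [delta@0.1] (let x = ((\y.(let z = true in (\u.y))) 72) in (6 - 7))
step 5: [beta@0] (let x = (let z = true in (\u.72)) in (6 - 7))
step 6: [let@0] (let x = (\u.72) in (6 - 7))
step 7: [let@root] (6 - 7)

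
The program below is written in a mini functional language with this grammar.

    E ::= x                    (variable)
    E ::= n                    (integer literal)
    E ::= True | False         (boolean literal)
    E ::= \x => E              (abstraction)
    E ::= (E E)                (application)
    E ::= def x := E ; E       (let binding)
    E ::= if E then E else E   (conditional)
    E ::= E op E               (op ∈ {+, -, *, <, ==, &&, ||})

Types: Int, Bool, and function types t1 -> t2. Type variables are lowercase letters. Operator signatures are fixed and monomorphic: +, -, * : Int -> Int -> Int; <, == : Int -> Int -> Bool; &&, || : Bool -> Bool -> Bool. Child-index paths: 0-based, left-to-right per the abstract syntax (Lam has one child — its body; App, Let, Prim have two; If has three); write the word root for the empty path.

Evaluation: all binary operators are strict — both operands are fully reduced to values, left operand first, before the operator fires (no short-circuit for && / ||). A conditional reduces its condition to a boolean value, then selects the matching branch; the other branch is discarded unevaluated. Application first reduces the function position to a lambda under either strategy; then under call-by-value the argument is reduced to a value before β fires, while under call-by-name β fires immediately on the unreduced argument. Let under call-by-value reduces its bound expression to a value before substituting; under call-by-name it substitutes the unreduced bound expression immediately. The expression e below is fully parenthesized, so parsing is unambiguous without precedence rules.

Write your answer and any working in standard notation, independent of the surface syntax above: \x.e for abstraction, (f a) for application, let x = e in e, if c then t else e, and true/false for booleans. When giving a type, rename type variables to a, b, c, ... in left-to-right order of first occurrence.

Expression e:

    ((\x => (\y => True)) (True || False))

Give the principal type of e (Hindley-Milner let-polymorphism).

Answer: a -> Bool

Derivation:
\y._ : b -> Bool
\x._ : a -> b -> Bool
  unify Bool ~ Bool
  unify Bool ~ Bool
  unify a -> b -> Bool ~ Bool -> c
  unify a ~ Bool
  unify b -> Bool ~ c
_ _ : b -> Bool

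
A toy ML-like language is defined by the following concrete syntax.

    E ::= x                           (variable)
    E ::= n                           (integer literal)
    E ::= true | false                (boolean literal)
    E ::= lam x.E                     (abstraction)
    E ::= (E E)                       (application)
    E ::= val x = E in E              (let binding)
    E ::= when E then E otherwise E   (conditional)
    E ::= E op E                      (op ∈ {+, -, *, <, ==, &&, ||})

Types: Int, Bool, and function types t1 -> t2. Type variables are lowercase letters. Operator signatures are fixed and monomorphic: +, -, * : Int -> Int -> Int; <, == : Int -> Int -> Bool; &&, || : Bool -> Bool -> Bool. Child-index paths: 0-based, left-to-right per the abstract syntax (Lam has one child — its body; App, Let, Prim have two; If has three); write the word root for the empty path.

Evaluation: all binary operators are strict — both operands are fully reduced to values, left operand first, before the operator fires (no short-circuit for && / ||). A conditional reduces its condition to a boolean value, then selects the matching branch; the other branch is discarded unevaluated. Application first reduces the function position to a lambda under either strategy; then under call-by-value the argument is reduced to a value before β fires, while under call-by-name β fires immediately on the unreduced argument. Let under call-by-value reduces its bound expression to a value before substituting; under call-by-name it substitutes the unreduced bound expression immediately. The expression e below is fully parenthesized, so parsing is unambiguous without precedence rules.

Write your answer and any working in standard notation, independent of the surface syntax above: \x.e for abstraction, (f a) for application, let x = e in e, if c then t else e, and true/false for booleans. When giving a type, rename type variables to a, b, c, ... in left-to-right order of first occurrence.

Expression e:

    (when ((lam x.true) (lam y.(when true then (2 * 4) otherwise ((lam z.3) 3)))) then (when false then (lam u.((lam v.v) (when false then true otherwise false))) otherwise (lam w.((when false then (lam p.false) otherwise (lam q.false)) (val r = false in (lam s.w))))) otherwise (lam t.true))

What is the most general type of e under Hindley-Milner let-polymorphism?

Answer: a -> Bool

Derivation:
\x._ : a -> Bool
  unify Bool ~ Bool
  unify Int ~ Int
  unify Int ~ Int
\z._ : c -> Int
  unify c -> Int ~ Int -> d
  unify c ~ Int
  unify Int ~ d
_ _ : Int
  unify Int ~ Int
\y._ : b -> Int
  unify a -> Bool ~ (b -> Int) -> e
  unify a ~ b -> Int
  unify Bool ~ e
_ _ : Bool
  unify Bool ~ Bool
  unify Bool ~ Bool
v : g
\v._ : g -> g
  unify Bool ~ Bool
  unify Bool ~ Bool
  unify g -> g ~ Bool -> h
  unify g ~ Bool
  unify Bool ~ h
_ _ : Bool
\u._ : f -> Bool
  unify Bool ~ Bool
\p._ : j -> Bool
\q._ : k -> Bool
  unify j -> Bool ~ k -> Bool
  unify j ~ k
  unify Bool ~ Bool
let r : Bool
w : i
\s._ : l -> i
  unify k -> Bool ~ (l -> i) -> m
  unify k ~ l -> i
  unify Bool ~ m
_ _ : Bool
\w._ : i -> Bool
  unify f -> Bool ~ i -> Bool
  unify f ~ i
  unify Bool ~ Bool
\t._ : n -> Bool
  unify i -> Bool ~ n -> Bool
  unify i ~ n
  unify Bool ~ Bool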